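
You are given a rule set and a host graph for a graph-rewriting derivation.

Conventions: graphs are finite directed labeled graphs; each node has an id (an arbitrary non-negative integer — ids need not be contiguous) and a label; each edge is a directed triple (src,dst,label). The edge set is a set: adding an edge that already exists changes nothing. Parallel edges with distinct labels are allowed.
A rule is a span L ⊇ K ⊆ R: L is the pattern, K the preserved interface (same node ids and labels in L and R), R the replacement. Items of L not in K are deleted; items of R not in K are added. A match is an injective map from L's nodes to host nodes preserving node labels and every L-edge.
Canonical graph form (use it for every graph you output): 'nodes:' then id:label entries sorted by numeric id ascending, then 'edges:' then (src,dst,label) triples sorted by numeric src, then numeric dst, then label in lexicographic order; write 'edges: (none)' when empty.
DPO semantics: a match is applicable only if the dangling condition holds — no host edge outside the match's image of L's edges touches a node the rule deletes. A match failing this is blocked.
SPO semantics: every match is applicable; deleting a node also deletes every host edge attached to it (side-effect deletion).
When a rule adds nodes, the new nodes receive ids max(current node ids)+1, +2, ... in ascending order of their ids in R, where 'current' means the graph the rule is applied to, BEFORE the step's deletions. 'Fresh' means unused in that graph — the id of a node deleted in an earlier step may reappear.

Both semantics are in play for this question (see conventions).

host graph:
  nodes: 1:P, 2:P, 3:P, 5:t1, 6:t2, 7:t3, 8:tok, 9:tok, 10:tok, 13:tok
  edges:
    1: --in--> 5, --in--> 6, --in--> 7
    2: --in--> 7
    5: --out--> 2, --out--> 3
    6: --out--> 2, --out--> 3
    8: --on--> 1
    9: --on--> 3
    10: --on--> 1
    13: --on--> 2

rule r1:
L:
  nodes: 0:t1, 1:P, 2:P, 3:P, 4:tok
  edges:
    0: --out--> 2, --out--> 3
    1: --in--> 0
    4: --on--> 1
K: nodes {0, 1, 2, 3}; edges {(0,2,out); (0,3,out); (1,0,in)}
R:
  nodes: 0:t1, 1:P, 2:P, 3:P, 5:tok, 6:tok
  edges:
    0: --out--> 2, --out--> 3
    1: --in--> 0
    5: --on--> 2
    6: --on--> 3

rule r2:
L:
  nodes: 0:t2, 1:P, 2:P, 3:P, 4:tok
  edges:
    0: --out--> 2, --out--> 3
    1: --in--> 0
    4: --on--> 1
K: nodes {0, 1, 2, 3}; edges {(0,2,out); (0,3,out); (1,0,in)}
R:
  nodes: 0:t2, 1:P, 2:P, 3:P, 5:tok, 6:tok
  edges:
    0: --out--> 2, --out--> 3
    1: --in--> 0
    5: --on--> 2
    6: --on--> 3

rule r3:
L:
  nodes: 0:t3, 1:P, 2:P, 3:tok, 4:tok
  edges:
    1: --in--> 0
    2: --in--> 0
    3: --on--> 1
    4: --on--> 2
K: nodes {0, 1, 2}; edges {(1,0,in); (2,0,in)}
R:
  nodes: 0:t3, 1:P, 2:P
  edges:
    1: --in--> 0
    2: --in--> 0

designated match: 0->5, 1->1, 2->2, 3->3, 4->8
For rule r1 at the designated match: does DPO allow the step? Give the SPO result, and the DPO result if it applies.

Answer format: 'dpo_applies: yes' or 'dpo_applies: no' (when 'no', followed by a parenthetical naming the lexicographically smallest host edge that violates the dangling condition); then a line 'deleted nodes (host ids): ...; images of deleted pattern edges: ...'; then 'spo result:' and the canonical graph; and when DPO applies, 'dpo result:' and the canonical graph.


dpo_applies: yes
deleted nodes (host ids): 8; images of deleted pattern edges: (8,1,on)
spo result:
nodes: 1:P, 2:P, 3:P, 5:t1, 6:t2, 7:t3, 9:tok, 10:tok, 13:tok, 14:tok, 15:tok
edges: (1,5,in); (1,6,in); (1,7,in); (2,7,in); (5,2,out); (5,3,out); (6,2,out); (6,3,out); (9,3,on); (10,1,on); (13,2,on); (14,2,on); (15,3,on)
dpo result:
nodes: 1:P, 2:P, 3:P, 5:t1, 6:t2, 7:t3, 9:tok, 10:tok, 13:tok, 14:tok, 15:tok
edges: (1,5,in); (1,6,in); (1,7,in); (2,7,in); (5,2,out); (5,3,out); (6,2,out); (6,3,out); (9,3,on); (10,1,on); (13,2,on); (14,2,on); (15,3,on)


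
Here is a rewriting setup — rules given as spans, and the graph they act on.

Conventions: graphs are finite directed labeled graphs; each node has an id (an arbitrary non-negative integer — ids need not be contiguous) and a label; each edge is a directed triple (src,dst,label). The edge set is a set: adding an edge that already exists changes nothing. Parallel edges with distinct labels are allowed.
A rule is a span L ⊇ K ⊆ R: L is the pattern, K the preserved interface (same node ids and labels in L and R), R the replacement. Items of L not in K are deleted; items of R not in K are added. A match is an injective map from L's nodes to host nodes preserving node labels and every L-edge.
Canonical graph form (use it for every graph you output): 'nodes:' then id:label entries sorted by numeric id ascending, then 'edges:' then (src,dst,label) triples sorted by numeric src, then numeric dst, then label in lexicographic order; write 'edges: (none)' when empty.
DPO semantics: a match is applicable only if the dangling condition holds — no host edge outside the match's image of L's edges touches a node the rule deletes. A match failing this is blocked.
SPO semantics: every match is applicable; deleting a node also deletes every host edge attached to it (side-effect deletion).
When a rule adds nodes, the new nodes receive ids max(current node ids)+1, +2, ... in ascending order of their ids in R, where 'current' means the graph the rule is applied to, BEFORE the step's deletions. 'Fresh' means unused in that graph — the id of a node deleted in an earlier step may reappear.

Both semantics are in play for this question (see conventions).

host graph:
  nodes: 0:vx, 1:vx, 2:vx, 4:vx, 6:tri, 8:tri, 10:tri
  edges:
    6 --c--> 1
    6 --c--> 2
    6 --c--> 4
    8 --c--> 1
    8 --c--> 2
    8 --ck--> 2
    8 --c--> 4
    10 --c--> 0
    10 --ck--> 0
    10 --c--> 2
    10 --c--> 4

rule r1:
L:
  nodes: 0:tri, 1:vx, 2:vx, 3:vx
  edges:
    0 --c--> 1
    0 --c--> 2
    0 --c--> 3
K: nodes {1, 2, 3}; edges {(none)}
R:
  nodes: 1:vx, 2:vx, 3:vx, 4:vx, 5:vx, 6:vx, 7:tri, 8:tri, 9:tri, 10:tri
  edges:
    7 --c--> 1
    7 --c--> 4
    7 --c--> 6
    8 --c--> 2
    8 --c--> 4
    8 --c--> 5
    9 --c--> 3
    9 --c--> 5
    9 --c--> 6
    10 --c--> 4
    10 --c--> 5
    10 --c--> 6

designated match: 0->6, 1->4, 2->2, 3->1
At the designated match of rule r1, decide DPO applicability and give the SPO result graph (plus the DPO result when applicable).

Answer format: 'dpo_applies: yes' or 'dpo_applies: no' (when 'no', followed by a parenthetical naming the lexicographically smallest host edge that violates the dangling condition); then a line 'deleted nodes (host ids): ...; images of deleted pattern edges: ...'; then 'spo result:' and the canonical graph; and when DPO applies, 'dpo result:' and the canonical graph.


dpo_applies: yes
deleted nodes (host ids): 6; images of deleted pattern edges: (6,1,c); (6,2,c); (6,4,c)
spo result:
nodes: 0:vx, 1:vx, 2:vx, 4:vx, 8:tri, 10:tri, 11:vx, 12:vx, 13:vx, 14:tri, 15:tri, 16:tri, 17:tri
edges: (8,1,c); (8,2,c); (8,2,ck); (8,4,c); (10,0,c); (10,0,ck); (10,2,c); (10,4,c); (14,4,c); (14,11,c); (14,13,c); (15,2,c); (15,11,c); (15,12,c); (16,1,c); (16,12,c); (16,13,c); (17,11,c); (17,12,c); (17,13,c)
dpo result:
nodes: 0:vx, 1:vx, 2:vx, 4:vx, 8:tri, 10:tri, 11:vx, 12:vx, 13:vx, 14:tri, 15:tri, 16:tri, 17:tri
edges: (8,1,c); (8,2,c); (8,2,ck); (8,4,c); (10,0,c); (10,0,ck); (10,2,c); (10,4,c); (14,4,c); (14,11,c); (14,13,c); (15,2,c); (15,11,c); (15,12,c); (16,1,c); (16,12,c); (16,13,c); (17,11,c); (17,12,c); (17,13,c)


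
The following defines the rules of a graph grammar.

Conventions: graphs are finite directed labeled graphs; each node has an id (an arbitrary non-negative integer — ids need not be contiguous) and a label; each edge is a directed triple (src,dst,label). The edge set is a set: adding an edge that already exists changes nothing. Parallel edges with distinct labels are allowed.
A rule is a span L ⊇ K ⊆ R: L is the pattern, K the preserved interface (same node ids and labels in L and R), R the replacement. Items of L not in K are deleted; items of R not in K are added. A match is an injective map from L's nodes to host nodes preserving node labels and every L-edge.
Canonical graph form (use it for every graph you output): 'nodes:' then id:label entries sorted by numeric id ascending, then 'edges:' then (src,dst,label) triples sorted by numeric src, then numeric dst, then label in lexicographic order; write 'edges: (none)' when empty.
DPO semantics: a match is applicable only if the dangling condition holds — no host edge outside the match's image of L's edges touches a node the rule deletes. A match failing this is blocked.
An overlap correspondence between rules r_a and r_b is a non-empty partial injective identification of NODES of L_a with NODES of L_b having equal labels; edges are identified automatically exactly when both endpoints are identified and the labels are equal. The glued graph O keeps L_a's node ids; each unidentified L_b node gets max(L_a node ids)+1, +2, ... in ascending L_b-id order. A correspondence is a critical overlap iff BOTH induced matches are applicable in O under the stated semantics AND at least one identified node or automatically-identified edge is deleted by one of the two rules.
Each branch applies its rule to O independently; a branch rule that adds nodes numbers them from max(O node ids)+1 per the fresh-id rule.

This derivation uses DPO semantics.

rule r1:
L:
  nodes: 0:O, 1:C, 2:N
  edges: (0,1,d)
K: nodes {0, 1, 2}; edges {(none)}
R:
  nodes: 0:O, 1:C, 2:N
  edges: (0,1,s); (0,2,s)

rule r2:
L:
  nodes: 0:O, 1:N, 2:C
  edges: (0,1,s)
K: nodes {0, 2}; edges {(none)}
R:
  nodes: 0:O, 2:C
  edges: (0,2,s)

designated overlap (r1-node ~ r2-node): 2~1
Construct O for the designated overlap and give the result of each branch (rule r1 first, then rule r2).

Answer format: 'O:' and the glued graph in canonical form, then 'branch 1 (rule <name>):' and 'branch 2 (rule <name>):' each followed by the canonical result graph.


O:
nodes: 0:O, 1:C, 2:N, 3:O, 4:C
edges: (0,1,d); (3,2,s)
branch 1 (rule r1):
nodes: 0:O, 1:C, 2:N, 3:O, 4:C
edges: (0,1,s); (0,2,s); (3,2,s)
branch 2 (rule r2):
nodes: 0:O, 1:C, 3:O, 4:C
edges: (0,1,d); (3,4,s)


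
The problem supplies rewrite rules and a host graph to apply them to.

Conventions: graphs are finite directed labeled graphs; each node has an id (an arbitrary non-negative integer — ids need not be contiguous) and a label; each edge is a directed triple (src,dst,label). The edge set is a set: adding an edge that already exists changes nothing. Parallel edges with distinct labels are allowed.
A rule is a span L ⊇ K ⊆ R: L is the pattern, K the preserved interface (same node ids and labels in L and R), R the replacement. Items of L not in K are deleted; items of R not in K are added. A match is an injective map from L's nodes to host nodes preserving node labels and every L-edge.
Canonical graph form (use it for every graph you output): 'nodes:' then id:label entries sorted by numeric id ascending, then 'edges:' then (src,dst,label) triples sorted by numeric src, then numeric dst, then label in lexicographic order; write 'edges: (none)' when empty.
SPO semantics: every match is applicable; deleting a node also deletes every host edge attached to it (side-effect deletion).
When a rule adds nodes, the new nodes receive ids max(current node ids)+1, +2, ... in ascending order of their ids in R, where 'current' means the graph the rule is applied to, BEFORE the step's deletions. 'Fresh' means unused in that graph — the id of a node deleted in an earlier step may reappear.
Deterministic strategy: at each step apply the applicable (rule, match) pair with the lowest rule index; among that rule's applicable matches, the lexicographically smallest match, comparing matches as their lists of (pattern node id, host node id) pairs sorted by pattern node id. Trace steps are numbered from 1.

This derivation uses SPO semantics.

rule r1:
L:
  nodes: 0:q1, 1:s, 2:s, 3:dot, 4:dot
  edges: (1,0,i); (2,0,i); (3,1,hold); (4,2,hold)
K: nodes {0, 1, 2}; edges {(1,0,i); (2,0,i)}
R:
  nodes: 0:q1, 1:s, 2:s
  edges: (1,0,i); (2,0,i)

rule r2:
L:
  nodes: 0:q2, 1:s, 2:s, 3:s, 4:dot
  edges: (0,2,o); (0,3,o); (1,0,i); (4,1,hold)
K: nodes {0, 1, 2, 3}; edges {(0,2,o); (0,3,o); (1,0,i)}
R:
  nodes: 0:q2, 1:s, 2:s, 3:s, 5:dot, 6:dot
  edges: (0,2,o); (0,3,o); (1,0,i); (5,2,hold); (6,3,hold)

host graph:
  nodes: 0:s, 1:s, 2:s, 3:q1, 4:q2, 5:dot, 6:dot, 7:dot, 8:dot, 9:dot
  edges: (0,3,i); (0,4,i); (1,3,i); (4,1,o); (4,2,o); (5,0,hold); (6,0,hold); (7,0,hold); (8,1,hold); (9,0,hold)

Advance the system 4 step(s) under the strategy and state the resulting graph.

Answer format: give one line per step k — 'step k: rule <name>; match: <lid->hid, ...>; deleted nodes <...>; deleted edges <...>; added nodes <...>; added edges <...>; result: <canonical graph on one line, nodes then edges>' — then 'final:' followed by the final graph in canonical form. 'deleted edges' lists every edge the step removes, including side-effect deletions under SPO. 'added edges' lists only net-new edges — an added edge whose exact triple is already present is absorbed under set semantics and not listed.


step 1: rule r1; match: 0->3, 1->0, 2->1, 3->5, 4->8; deleted nodes 5, 8; deleted edges (5,0,hold); (8,1,hold); added nodes (none); added edges (none); result: nodes: 0:s, 1:s, 2:s, 3:q1, 4:q2, 6:dot, 7:dot, 9:dot edges: (0,3,i); (0,4,i); (1,3,i); (4,1,o); (4,2,o); (6,0,hold); (7,0,hold); (9,0,hold)
step 2: rule r2; match: 0->4, 1->0, 2->1, 3->2, 4->6; deleted nodes 6; deleted edges (6,0,hold); added nodes 10, 11; added edges (10,1,hold); (11,2,hold); result: nodes: 0:s, 1:s, 2:s, 3:q1, 4:q2, 7:dot, 9:dot, 10:dot, 11:dot edges: (0,3,i); (0,4,i); (1,3,i); (4,1,o); (4,2,o); (7,0,hold); (9,0,hold); (10,1,hold); (11,2,hold)
step 3: rule r1; match: 0->3, 1->0, 2->1, 3->7, 4->10; deleted nodes 7, 10; deleted edges (7,0,hold); (10,1,hold); added nodes (none); added edges (none); result: nodes: 0:s, 1:s, 2:s, 3:q1, 4:q2, 9:dot, 11:dot edges: (0,3,i); (0,4,i); (1,3,i); (4,1,o); (4,2,o); (9,0,hold); (11,2,hold)
step 4: rule r2; match: 0->4, 1->0, 2->1, 3->2, 4->9; deleted nodes 9; deleted edges (9,0,hold); added nodes 12, 13; added edges (12,1,hold); (13,2,hold); result: nodes: 0:s, 1:s, 2:s, 3:q1, 4:q2, 11:dot, 12:dot, 13:dot edges: (0,3,i); (0,4,i); (1,3,i); (4,1,o); (4,2,o); (11,2,hold); (12,1,hold); (13,2,hold)
final:
nodes: 0:s, 1:s, 2:s, 3:q1, 4:q2, 11:dot, 12:dot, 13:dot
edges: (0,3,i); (0,4,i); (1,3,i); (4,1,o); (4,2,o); (11,2,hold); (12,1,hold); (13,2,hold)


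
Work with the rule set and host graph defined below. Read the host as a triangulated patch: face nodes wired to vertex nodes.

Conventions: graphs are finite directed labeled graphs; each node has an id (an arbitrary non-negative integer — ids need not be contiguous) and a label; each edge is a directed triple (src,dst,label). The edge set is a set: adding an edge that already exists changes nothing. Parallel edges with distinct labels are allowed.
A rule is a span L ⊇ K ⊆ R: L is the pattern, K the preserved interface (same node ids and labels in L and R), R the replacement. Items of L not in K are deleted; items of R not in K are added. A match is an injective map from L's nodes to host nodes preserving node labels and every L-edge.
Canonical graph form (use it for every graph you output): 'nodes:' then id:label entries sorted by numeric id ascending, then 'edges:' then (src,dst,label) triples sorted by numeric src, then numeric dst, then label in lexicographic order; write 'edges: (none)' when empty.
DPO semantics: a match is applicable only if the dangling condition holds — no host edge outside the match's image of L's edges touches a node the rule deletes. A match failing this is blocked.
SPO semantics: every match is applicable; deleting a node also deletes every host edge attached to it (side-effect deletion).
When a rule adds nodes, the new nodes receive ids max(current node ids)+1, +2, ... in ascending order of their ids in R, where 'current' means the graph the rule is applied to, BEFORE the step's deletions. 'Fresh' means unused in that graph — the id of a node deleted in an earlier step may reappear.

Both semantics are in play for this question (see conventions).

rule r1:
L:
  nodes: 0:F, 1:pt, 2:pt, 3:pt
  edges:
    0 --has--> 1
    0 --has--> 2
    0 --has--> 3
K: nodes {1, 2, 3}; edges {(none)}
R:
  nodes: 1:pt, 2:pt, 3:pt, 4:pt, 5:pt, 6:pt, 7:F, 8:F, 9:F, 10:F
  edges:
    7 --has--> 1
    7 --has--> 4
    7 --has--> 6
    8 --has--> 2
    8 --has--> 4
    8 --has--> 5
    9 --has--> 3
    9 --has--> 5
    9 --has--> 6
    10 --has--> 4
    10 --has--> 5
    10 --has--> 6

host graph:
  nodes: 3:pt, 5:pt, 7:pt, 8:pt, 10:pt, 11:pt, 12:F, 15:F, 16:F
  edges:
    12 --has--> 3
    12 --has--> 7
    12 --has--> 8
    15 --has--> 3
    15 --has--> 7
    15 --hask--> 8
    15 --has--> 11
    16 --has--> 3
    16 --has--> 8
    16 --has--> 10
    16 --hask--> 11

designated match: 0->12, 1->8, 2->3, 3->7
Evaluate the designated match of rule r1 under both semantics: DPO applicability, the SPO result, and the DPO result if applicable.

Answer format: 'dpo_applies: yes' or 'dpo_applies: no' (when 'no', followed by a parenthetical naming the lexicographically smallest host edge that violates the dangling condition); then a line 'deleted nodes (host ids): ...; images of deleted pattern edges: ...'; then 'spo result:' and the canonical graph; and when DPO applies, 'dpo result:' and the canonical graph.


dpo_applies: yes
deleted nodes (host ids): 12; images of deleted pattern edges: (12,3,has); (12,7,has); (12,8,has)
spo result:
nodes: 3:pt, 5:pt, 7:pt, 8:pt, 10:pt, 11:pt, 15:F, 16:F, 17:pt, 18:pt, 19:pt, 20:F, 21:F, 22:F, 23:F
edges: (15,3,has); (15,7,has); (15,8,hask); (15,11,has); (16,3,has); (16,8,has); (16,10,has); (16,11,hask); (20,8,has); (20,17,has); (20,19,has); (21,3,has); (21,17,has); (21,18,has); (22,7,has); (22,18,has); (22,19,has); (23,17,has); (23,18,has); (23,19,has)
dpo result:
nodes: 3:pt, 5:pt, 7:pt, 8:pt, 10:pt, 11:pt, 15:F, 16:F, 17:pt, 18:pt, 19:pt, 20:F, 21:F, 22:F, 23:F
edges: (15,3,has); (15,7,has); (15,8,hask); (15,11,has); (16,3,has); (16,8,has); (16,10,has); (16,11,hask); (20,8,has); (20,17,has); (20,19,has); (21,3,has); (21,17,has); (21,18,has); (22,7,has); (22,18,has); (22,19,has); (23,17,has); (23,18,has); (23,19,has)


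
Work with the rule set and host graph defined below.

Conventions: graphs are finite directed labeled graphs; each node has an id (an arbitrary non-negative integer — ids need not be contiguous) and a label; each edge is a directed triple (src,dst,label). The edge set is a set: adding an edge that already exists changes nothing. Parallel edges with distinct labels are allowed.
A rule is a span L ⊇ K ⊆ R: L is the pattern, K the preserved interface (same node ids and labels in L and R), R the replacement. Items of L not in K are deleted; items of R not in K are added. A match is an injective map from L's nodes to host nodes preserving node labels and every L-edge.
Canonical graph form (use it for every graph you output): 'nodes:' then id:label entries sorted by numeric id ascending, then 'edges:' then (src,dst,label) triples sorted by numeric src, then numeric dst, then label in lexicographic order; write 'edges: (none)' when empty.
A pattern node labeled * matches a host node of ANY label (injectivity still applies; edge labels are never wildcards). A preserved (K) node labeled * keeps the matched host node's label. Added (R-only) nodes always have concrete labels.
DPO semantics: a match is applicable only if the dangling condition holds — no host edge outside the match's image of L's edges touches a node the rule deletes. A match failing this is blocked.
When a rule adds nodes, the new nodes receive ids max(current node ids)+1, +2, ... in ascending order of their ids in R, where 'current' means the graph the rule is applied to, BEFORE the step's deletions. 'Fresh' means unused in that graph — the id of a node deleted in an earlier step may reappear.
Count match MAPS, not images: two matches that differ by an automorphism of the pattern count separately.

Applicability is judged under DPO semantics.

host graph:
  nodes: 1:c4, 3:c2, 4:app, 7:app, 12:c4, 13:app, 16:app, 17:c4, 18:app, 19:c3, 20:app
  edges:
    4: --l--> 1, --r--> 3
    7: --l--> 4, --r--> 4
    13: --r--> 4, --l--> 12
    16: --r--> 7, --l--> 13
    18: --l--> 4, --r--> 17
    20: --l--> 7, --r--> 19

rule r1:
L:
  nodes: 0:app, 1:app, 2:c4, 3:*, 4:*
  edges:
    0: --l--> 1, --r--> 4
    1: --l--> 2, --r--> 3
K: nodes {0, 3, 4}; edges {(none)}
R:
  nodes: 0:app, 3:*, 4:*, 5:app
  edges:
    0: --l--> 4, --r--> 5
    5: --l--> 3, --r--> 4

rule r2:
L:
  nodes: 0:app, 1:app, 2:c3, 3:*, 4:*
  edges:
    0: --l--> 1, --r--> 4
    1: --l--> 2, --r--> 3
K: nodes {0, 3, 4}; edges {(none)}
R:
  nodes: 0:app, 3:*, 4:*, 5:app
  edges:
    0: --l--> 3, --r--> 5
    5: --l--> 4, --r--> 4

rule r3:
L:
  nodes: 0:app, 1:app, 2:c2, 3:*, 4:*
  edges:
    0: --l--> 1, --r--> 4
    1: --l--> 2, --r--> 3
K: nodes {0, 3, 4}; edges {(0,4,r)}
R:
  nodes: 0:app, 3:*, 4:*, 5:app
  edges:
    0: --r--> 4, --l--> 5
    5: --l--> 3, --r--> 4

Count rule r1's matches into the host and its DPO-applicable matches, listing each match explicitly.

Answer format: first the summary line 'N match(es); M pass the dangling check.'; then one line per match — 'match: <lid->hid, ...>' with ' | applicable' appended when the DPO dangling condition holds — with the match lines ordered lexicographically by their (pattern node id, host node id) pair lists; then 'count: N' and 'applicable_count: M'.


2 match(es); 1 pass the dangling check.
match: 0->16, 1->13, 2->12, 3->4, 4->7 | applicable
match: 0->18, 1->4, 2->1, 3->3, 4->17
count: 2
applicable_count: 1


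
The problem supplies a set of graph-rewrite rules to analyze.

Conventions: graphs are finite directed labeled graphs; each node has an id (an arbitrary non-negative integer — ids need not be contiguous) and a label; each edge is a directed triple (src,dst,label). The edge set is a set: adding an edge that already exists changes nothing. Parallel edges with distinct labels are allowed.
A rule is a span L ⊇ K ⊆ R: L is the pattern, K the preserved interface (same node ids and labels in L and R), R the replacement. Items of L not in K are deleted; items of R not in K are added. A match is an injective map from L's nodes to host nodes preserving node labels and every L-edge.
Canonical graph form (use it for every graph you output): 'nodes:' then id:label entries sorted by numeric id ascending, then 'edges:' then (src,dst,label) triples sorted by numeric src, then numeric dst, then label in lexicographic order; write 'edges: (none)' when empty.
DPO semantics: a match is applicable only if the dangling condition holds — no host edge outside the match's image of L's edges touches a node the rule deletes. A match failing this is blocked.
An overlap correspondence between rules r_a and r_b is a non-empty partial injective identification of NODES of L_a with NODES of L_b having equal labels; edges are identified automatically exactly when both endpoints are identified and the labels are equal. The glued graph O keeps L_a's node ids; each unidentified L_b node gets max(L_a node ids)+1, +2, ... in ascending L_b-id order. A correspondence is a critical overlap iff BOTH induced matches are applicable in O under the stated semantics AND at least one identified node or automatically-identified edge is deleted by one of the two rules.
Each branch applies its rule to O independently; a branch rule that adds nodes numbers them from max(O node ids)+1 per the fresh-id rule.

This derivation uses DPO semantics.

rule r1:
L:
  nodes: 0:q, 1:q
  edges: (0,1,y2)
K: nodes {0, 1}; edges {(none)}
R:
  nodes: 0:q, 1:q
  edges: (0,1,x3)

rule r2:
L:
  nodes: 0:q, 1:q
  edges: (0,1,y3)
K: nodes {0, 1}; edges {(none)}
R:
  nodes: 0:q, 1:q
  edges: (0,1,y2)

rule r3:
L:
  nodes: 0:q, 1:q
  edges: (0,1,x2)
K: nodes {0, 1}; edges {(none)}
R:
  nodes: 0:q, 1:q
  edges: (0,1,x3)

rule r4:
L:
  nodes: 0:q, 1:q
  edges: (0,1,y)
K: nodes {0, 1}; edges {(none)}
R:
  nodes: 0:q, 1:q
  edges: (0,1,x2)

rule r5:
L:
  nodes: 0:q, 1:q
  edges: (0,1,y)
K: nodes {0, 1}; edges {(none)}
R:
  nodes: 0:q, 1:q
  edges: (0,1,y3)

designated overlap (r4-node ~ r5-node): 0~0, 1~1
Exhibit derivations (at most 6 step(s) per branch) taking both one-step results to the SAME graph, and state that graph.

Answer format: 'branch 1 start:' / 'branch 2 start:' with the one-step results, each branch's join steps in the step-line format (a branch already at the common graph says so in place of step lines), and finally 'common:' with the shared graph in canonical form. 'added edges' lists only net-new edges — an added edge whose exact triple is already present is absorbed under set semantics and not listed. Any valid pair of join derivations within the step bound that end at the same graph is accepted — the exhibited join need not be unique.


branch 1 start:
nodes: 0:q, 1:q
edges: (0,1,x2)
branch 2 start:
nodes: 0:q, 1:q
edges: (0,1,y3)
branch 1 step 1: rule r3; match: 0->0, 1->1; deleted nodes (none); deleted edges (0,1,x2); added nodes (none); added edges (0,1,x3); result: nodes: 0:q, 1:q edges: (0,1,x3)
branch 2 step 1: rule r2; match: 0->0, 1->1; deleted nodes (none); deleted edges (0,1,y3); added nodes (none); added edges (0,1,y2); result: nodes: 0:q, 1:q edges: (0,1,y2)
branch 2 step 2: rule r1; match: 0->0, 1->1; deleted nodes (none); deleted edges (0,1,y2); added nodes (none); added edges (0,1,x3); result: nodes: 0:q, 1:q edges: (0,1,x3)
common:
nodes: 0:q, 1:q
edges: (0,1,x3)


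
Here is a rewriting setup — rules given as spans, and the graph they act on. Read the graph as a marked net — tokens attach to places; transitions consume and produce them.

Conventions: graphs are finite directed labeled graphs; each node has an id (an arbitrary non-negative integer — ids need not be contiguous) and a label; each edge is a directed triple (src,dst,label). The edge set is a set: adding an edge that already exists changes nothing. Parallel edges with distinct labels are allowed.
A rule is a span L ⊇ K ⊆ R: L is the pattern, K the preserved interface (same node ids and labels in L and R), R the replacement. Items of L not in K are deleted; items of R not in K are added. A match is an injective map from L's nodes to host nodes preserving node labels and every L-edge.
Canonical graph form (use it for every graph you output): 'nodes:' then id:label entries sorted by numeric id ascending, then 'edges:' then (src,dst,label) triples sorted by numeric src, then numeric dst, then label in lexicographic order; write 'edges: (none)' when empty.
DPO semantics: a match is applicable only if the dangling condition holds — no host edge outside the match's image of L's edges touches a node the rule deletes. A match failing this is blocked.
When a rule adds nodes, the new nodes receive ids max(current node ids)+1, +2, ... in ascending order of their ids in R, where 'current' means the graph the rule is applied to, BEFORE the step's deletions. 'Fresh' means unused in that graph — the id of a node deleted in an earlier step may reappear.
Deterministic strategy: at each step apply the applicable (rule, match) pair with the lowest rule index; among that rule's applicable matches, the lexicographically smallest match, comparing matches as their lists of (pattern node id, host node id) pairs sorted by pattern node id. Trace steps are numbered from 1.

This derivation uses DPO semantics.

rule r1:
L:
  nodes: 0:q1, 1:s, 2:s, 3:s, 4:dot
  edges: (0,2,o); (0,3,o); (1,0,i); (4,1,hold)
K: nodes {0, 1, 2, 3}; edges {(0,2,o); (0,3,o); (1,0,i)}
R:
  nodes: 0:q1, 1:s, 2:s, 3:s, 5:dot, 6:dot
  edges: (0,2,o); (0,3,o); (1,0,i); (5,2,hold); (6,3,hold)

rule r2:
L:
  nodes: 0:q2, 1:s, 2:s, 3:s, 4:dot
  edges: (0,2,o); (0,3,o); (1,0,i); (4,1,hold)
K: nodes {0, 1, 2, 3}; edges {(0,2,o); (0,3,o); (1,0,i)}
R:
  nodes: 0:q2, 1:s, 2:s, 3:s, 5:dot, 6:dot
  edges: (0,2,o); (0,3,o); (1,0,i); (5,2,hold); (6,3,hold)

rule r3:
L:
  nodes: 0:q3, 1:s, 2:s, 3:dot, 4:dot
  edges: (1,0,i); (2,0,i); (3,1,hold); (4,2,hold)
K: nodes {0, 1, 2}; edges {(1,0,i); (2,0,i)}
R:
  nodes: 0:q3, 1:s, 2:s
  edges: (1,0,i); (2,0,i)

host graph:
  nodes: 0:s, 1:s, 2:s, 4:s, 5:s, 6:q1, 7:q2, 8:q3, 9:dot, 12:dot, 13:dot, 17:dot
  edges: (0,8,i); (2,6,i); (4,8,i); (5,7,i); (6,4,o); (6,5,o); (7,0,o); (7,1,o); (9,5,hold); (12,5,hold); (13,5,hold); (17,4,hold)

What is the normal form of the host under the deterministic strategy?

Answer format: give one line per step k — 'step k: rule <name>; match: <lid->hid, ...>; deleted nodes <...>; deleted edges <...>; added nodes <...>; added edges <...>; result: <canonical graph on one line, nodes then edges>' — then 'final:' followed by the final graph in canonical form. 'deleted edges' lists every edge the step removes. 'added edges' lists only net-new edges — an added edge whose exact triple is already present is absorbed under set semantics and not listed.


step 1: rule r2; match: 0->7, 1->5, 2->0, 3->1, 4->9; deleted nodes 9; deleted edges (9,5,hold); added nodes 18, 19; added edges (18,0,hold); (19,1,hold); result: nodes: 0:s, 1:s, 2:s, 4:s, 5:s, 6:q1, 7:q2, 8:q3, 12:dot, 13:dot, 17:dot, 18:dot, 19:dot edges: (0,8,i); (2,6,i); (4,8,i); (5,7,i); (6,4,o); (6,5,o); (7,0,o); (7,1,o); (12,5,hold); (13,5,hold); (17,4,hold); (18,0,hold); (19,1,hold)
step 2: rule r2; match: 0->7, 1->5, 2->0, 3->1, 4->12; deleted nodes 12; deleted edges (12,5,hold); added nodes 20, 21; added edges (20,0,hold); (21,1,hold); result: nodes: 0:s, 1:s, 2:s, 4:s, 5:s, 6:q1, 7:q2, 8:q3, 13:dot, 17:dot, 18:dot, 19:dot, 20:dot, 21:dot edges: (0,8,i); (2,6,i); (4,8,i); (5,7,i); (6,4,o); (6,5,o); (7,0,o); (7,1,o); (13,5,hold); (17,4,hold); (18,0,hold); (19,1,hold); (20,0,hold); (21,1,hold)
step 3: rule r2; match: 0->7, 1->5, 2->0, 3->1, 4->13; deleted nodes 13; deleted edges (13,5,hold); added nodes 22, 23; added edges (22,0,hold); (23,1,hold); result: nodes: 0:s, 1:s, 2:s, 4:s, 5:s, 6:q1, 7:q2, 8:q3, 17:dot, 18:dot, 19:dot, 20:dot, 21:dot, 22:dot, 23:dot edges: (0,8,i); (2,6,i); (4,8,i); (5,7,i); (6,4,o); (6,5,o); (7,0,o); (7,1,o); (17,4,hold); (18,0,hold); (19,1,hold); (20,0,hold); (21,1,hold); (22,0,hold); (23,1,hold)
step 4: rule r3; match: 0->8, 1->0, 2->4, 3->18, 4->17; deleted nodes 17, 18; deleted edges (17,4,hold); (18,0,hold); added nodes (none); added edges (none); result: nodes: 0:s, 1:s, 2:s, 4:s, 5:s, 6:q1, 7:q2, 8:q3, 19:dot, 20:dot, 21:dot, 22:dot, 23:dot edges: (0,8,i); (2,6,i); (4,8,i); (5,7,i); (6,4,o); (6,5,o); (7,0,o); (7,1,o); (19,1,hold); (20,0,hold); (21,1,hold); (22,0,hold); (23,1,hold)
final:
nodes: 0:s, 1:s, 2:s, 4:s, 5:s, 6:q1, 7:q2, 8:q3, 19:dot, 20:dot, 21:dot, 22:dot, 23:dot
edges: (0,8,i); (2,6,i); (4,8,i); (5,7,i); (6,4,o); (6,5,o); (7,0,o); (7,1,o); (19,1,hold); (20,0,hold); (21,1,hold); (22,0,hold); (23,1,hold)


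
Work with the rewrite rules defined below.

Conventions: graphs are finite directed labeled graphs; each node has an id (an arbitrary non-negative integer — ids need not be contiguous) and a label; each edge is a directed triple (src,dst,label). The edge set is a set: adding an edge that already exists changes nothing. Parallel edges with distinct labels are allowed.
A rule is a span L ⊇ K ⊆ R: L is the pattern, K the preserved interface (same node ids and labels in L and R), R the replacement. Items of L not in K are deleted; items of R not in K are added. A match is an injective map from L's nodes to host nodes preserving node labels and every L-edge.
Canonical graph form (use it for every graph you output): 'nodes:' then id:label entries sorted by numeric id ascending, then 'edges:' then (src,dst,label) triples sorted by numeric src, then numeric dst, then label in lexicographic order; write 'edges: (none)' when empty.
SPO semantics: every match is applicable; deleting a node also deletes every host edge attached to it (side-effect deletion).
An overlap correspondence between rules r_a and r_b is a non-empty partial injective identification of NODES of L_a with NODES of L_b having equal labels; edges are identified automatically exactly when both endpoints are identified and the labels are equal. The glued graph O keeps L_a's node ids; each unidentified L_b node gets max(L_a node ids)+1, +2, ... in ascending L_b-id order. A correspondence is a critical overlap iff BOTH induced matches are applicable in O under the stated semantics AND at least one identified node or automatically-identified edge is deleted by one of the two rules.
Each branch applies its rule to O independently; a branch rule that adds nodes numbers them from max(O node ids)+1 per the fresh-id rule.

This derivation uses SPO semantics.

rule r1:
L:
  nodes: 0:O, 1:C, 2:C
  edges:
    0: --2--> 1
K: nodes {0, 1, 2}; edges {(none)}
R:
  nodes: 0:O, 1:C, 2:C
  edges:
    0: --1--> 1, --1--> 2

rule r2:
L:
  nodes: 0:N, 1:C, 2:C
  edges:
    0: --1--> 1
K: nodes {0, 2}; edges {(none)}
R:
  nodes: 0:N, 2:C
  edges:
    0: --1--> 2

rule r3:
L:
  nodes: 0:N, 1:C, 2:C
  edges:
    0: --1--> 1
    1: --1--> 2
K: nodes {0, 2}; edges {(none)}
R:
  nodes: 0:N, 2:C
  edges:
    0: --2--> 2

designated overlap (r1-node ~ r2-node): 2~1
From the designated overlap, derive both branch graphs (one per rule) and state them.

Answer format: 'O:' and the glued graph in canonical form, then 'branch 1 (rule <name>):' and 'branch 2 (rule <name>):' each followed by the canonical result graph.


O:
nodes: 0:O, 1:C, 2:C, 3:N, 4:C
edges: (0,1,2); (3,2,1)
branch 1 (rule r1):
nodes: 0:O, 1:C, 2:C, 3:N, 4:C
edges: (0,1,1); (0,2,1); (3,2,1)
branch 2 (rule r2):
nodes: 0:O, 1:C, 3:N, 4:C
edges: (0,1,2); (3,4,1)


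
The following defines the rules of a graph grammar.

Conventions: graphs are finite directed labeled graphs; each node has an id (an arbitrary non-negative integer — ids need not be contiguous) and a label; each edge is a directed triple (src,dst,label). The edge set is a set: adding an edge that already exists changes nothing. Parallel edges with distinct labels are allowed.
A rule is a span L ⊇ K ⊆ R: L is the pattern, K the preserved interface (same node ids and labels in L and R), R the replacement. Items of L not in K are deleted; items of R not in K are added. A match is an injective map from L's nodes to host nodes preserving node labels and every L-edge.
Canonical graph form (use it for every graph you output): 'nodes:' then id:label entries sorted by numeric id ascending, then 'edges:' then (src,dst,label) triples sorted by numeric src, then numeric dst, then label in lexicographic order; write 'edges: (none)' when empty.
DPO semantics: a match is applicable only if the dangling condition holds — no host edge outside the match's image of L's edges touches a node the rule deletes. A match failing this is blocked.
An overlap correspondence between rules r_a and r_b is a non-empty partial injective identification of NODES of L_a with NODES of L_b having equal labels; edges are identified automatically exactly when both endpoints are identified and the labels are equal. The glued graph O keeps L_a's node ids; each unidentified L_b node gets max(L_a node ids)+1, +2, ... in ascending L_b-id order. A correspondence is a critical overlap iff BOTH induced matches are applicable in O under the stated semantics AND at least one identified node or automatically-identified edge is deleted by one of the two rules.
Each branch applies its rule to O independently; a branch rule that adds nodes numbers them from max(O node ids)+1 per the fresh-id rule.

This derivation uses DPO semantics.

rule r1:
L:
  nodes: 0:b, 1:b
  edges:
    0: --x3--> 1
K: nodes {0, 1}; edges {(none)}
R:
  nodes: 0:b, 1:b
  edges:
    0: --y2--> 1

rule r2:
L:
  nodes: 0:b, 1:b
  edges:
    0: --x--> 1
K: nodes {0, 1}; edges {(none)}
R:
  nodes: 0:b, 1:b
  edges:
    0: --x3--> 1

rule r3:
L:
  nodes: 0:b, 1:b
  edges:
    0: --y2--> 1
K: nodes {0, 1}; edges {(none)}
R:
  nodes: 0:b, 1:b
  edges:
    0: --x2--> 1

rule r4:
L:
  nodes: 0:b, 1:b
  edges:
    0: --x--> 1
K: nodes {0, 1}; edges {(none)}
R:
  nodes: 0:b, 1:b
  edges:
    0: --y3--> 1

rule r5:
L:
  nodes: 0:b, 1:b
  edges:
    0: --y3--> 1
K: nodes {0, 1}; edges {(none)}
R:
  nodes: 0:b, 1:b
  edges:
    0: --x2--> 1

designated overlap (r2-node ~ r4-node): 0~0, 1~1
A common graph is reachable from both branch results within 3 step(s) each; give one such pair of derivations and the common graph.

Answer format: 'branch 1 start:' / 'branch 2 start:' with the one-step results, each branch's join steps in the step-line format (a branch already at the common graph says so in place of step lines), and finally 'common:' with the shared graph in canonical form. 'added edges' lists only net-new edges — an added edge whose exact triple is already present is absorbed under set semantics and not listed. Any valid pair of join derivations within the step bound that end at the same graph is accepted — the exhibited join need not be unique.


branch 1 start:
nodes: 0:b, 1:b
edges: (0,1,x3)
branch 2 start:
nodes: 0:b, 1:b
edges: (0,1,y3)
branch 1 step 1: rule r1; match: 0->0, 1->1; deleted nodes (none); deleted edges (0,1,x3); added nodes (none); added edges (0,1,y2); result: nodes: 0:b, 1:b edges: (0,1,y2)
branch 1 step 2: rule r3; match: 0->0, 1->1; deleted nodes (none); deleted edges (0,1,y2); added nodes (none); added edges (0,1,x2); result: nodes: 0:b, 1:b edges: (0,1,x2)
branch 2 step 1: rule r5; match: 0->0, 1->1; deleted nodes (none); deleted edges (0,1,y3); added nodes (none); added edges (0,1,x2); result: nodes: 0:b, 1:b edges: (0,1,x2)
common:
nodes: 0:b, 1:b
edges: (0,1,x2)


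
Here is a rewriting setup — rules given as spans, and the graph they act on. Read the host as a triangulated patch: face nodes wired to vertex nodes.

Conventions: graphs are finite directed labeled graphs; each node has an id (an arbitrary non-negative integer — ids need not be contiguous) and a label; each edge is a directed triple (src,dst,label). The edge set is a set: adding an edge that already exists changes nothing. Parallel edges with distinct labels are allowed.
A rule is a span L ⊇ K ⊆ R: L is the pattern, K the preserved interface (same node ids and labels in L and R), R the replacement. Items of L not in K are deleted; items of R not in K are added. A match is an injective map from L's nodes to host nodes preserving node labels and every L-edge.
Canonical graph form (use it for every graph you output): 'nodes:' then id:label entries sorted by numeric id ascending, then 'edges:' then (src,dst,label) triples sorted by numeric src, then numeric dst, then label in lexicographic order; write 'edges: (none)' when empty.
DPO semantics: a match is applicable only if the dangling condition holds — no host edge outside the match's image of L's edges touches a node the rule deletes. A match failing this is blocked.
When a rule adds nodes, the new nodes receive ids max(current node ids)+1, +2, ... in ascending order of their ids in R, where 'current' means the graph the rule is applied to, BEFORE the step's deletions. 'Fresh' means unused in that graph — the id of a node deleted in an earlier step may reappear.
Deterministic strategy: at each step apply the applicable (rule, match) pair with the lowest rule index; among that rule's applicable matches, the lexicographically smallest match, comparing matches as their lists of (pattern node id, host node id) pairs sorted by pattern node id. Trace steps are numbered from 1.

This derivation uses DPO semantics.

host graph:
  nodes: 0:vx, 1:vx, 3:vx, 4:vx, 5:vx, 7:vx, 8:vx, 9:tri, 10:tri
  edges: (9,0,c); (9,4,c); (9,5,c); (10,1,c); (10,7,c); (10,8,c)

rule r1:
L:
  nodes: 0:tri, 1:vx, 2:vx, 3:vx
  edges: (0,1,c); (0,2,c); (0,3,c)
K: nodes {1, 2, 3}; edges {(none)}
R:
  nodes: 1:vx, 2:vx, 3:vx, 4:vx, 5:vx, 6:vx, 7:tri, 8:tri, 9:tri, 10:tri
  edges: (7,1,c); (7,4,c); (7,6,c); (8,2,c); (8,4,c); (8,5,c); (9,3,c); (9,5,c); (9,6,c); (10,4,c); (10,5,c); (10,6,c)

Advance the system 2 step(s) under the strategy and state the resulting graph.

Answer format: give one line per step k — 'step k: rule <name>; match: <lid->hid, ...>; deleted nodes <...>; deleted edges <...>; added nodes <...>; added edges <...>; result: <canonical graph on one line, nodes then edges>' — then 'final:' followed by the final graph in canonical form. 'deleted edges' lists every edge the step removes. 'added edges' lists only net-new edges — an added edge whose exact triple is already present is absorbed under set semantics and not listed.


step 1: rule r1; match: 0->9, 1->0, 2->4, 3->5; deleted nodes 9; deleted edges (9,0,c); (9,4,c); (9,5,c); added nodes 11, 12, 13, 14, 15, 16, 17; added edges (14,0,c); (14,11,c); (14,13,c); (15,4,c); (15,11,c); (15,12,c); (16,5,c); (16,12,c); (16,13,c); (17,11,c); (17,12,c); (17,13,c); result: nodes: 0:vx, 1:vx, 3:vx, 4:vx, 5:vx, 7:vx, 8:vx, 10:tri, 11:vx, 12:vx, 13:vx, 14:tri, 15:tri, 16:tri, 17:tri edges: (10,1,c); (10,7,c); (10,8,c); (14,0,c); (14,11,c); (14,13,c); (15,4,c); (15,11,c); (15,12,c); (16,5,c); (16,12,c); (16,13,c); (17,11,c); (17,12,c); (17,13,c)
step 2: rule r1; match: 0->10, 1->1, 2->7, 3->8; deleted nodes 10; deleted edges (10,1,c); (10,7,c); (10,8,c); added nodes 18, 19, 20, 21, 22, 23, 24; added edges (21,1,c); (21,18,c); (21,20,c); (22,7,c); (22,18,c); (22,19,c); (23,8,c); (23,19,c); (23,20,c); (24,18,c); (24,19,c); (24,20,c); result: nodes: 0:vx, 1:vx, 3:vx, 4:vx, 5:vx, 7:vx, 8:vx, 11:vx, 12:vx, 13:vx, 14:tri, 15:tri, 16:tri, 17:tri, 18:vx, 19:vx, 20:vx, 21:tri, 22:tri, 23:tri, 24:tri edges: (14,0,c); (14,11,c); (14,13,c); (15,4,c); (15,11,c); (15,12,c); (16,5,c); (16,12,c); (16,13,c); (17,11,c); (17,12,c); (17,13,c); (21,1,c); (21,18,c); (21,20,c); (22,7,c); (22,18,c); (22,19,c); (23,8,c); (23,19,c); (23,20,c); (24,18,c); (24,19,c); (24,20,c)
final:
nodes: 0:vx, 1:vx, 3:vx, 4:vx, 5:vx, 7:vx, 8:vx, 11:vx, 12:vx, 13:vx, 14:tri, 15:tri, 16:tri, 17:tri, 18:vx, 19:vx, 20:vx, 21:tri, 22:tri, 23:tri, 24:tri
edges: (14,0,c); (14,11,c); (14,13,c); (15,4,c); (15,11,c); (15,12,c); (16,5,c); (16,12,c); (16,13,c); (17,11,c); (17,12,c); (17,13,c); (21,1,c); (21,18,c); (21,20,c); (22,7,c); (22,18,c); (22,19,c); (23,8,c); (23,19,c); (23,20,c); (24,18,c); (24,19,c); (24,20,c)
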